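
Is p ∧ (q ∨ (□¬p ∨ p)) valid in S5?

Tableau for the negation ¬(p ∧ (q ∨ (□¬p ∨ p))):
1. ¬(p ∧ (q ∨ (□¬p ∨ p))), u
2. ¬(q ∨ (□¬p ∨ p)), u
3. ¬q, u
4. ¬(□¬p ∨ p), u
5. ¬□¬p, u
6. ¬p, u
7. p, v
Accessibility: uRu, uRv, vRu, vRv
The negation has an open branch (countermodel exists).

Not valid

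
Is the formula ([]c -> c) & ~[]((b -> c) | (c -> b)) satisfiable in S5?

1. ([]c -> c) & ~[]((b -> c) | (c -> b)), 0
2. []c -> c, 0
3. ~[]((b -> c) | (c -> b)), 0
4. c, 0
5. ~((b -> c) | (c -> b)), 1
6. ~(b -> c), 1
7. ~(c -> b), 1
8. b, 1
9. ~c, 1
10. c, 1
11. ~b, 1
Accessibility: 0R0, 0R1, 1R0, 1R1
Branch closes: c and ~c both at 1.
All branches of the tableau close; one closing branch shown above.

Unsatisfiable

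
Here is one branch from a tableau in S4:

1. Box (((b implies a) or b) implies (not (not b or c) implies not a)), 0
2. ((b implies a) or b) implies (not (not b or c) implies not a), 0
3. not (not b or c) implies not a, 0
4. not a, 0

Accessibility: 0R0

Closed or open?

No world carries both an atom and its negation.

Open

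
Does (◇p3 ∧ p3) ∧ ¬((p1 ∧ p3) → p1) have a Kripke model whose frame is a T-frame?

1. (◇p3 ∧ p3) ∧ ¬((p1 ∧ p3) → p1), w0
2. ◇p3 ∧ p3, w0
3. ¬((p1 ∧ p3) → p1), w0
4. ◇p3, w0
5. p3, w0
6. p1 ∧ p3, w0
7. ¬p1, w0
8. p1, w0
Accessibility: w0Rw0
Branch closes: p1 and ¬p1 both at w0.
(One branch shown.) All branches close.

Unsatisfiable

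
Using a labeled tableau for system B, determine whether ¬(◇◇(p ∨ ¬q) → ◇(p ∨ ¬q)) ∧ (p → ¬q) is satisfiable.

1. ¬(◇◇(p ∨ ¬q) → ◇(p ∨ ¬q)) ∧ (p → ¬q), u
2. ¬(◇◇(p ∨ ¬q) → ◇(p ∨ ¬q)), u
3. p → ¬q, u
4. ◇◇(p ∨ ¬q), u
5. ¬◇(p ∨ ¬q), u
6. ¬(p ∨ ¬q), u
7. ¬p, u
8. q, u
9. ◇(p ∨ ¬q), v
10. ¬(p ∨ ¬q), v
11. ¬p, v
12. q, v
13. p ∨ ¬q, w
14. ¬q, w
Accessibility: uRu, uRv, vRu, vRv, vRw, wRv, wRw

Satisfiable (open branch found)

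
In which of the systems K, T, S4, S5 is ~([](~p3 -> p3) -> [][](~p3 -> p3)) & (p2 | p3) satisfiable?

K, T

T-tableau for the formula:
1. ~([](~p3 -> p3) -> [][](~p3 -> p3)) & (p2 | p3), w0
2. ~([](~p3 -> p3) -> [][](~p3 -> p3)), w0   [&-rule on 1]
3. p2 | p3, w0   [&-rule on 1]
4. [](~p3 -> p3), w0   [~->-rule on 2]
5. ~[][](~p3 -> p3), w0   [~->-rule on 2]
6. ~p3 -> p3, w0   [[]-rule on 4 via w0Rw0]
7. p3, w0   [|-rule on 3 (branches; this branch)]
8. ~[](~p3 -> p3), w1   [~[]-rule on 5: fresh world w1, w0Rw1]
9. ~p3 -> p3, w1   [[]-rule on 4 via w0Rw1]
10. p3, w1   [->-rule on 9 (branches; this branch)]
11. ~(~p3 -> p3), w2   [~[]-rule on 8: fresh world w2, w1Rw2]
12. ~p3, w2   [~->-rule on 11]
Accessibility: w0Rw0, w0Rw1, w1Rw1, w1Rw2, w2Rw2
Complete open branch: satisfiable in T, hence also in K (this T-model is also a K-model).
S4-tableau for the formula:
1. ~([](~p3 -> p3) -> [][](~p3 -> p3)) & (p2 | p3), w0
2. ~([](~p3 -> p3) -> [][](~p3 -> p3)), w0   [&-rule on 1]
3. p2 | p3, w0   [&-rule on 1]
4. [](~p3 -> p3), w0   [~->-rule on 2]
5. ~[][](~p3 -> p3), w0   [~->-rule on 2]
6. ~p3 -> p3, w0   [[]-rule on 4 via w0Rw0]
7. p3, w0   [|-rule on 3 (branches; this branch)]
8. ~[](~p3 -> p3), w1   [~[]-rule on 5: fresh world w1, w0Rw1]
9. ~p3 -> p3, w1   [[]-rule on 4 via w0Rw1]
10. p3, w1   [->-rule on 9 (branches; this branch)]
11. ~(~p3 -> p3), w2   [~[]-rule on 8: fresh world w2, w1Rw2]
12. ~p3, w2   [~->-rule on 11]
13. ~p3 -> p3, w2   [[]-rule on 4 via w0Rw2]
14. p3, w2   [->-rule on 13 (branches; this branch)]
Accessibility: w0Rw0, w0Rw1, w0Rw2, w1Rw1, w1Rw2, w2Rw2
Branch closes: p3 and ~p3 both at w2.
Every branch closes (one shown): unsatisfiable in S4, hence also in S5 (every S5-frame is an S4-frame).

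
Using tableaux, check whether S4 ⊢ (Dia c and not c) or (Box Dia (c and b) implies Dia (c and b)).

Valid

Tableau for the negation not ((Dia c and not c) or (Box Dia (c and b) implies Dia (c and b))):
1. not ((Dia c and not c) or (Box Dia (c and b) implies Dia (c and b))), w0
2. not (Dia c and not c), w0
3. not (Box Dia (c and b) implies Dia (c and b)), w0
4. Box Dia (c and b), w0
5. not Dia (c and b), w0
6. Dia (c and b), w0
7. not (c and b), w0
8. not Dia c, w0
9. not c, w0
10. not b, w0
11. c and b, w1
12. c, w1
13. b, w1
14. Dia (c and b), w1
15. not (c and b), w1
16. not c, w1
Accessibility: w0Rw0, w0Rw1, w1Rw1
Branch closes: c and not c both at w1.
Every branch of the negation's tableau closes; the branch above is one of them.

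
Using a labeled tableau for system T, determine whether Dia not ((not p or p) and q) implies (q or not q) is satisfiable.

Satisfiable

1. Dia not ((not p or p) and q) implies (q or not q), 0
2. q or not q, 0
3. not q, 0
Accessibility: 0R0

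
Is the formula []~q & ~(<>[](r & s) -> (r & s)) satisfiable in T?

Satisfiable

1. []~q & ~(<>[](r & s) -> (r & s)), u
2. []~q, u
3. ~(<>[](r & s) -> (r & s)), u
4. <>[](r & s), u
5. ~(r & s), u
6. ~q, u
7. ~s, u
8. [](r & s), v
9. ~q, v
10. r & s, v
11. r, v
12. s, v
Accessibility: uRu, uRv, vRv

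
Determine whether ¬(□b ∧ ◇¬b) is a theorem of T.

Valid

Tableau for the negation □b ∧ ◇¬b:
1. □b ∧ ◇¬b, u
2. □b, u
3. ◇¬b, u
4. b, u
5. ¬b, v
6. b, v
Accessibility: uRu, uRv, vRv
Branch closes: b and ¬b both at v.
Every branch of the negation's tableau closes; the branch above is one of them.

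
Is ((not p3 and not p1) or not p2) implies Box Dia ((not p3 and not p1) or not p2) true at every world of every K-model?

Invalid (countermodel exists)

Tableau for the negation not (((not p3 and not p1) or not p2) implies Box Dia ((not p3 and not p1) or not p2)):
1. not (((not p3 and not p1) or not p2) implies Box Dia ((not p3 and not p1) or not p2)), 0
2. (not p3 and not p1) or not p2, 0
3. not Box Dia ((not p3 and not p1) or not p2), 0
4. not p2, 0
5. not Dia ((not p3 and not p1) or not p2), 1
Accessibility: 0R1
The negation has an open branch (countermodel exists).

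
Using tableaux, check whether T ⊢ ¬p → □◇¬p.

Invalid (countermodel exists)

Tableau for the negation ¬(¬p → □◇¬p):
1. ¬(¬p → □◇¬p), w0
2. ¬p, w0   [¬→-rule on 1]
3. ¬□◇¬p, w0   [¬→-rule on 1]
4. ¬◇¬p, w1   [¬□-rule on 3: fresh world w1, w0Rw1]
5. p, w1   [¬◇-rule on 4 via w1Rw1]
Accessibility: w0Rw0, w0Rw1, w1Rw1
The negation has an open branch (countermodel exists).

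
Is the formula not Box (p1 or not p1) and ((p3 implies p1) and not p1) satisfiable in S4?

1. not Box (p1 or not p1) and ((p3 implies p1) and not p1), w0
2. not Box (p1 or not p1), w0
3. (p3 implies p1) and not p1, w0
4. p3 implies p1, w0
5. not p1, w0
6. not p3, w0
7. not (p1 or not p1), w1
8. not p1, w1
9. p1, w1
Accessibility: w0Rw0, w0Rw1, w1Rw1
Branch closes: p1 and not p1 both at w1.
(One branch shown.) All branches close.

Unsatisfiable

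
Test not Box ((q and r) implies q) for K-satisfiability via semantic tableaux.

1. not Box ((q and r) implies q), w0
2. not ((q and r) implies q), w1   [neg-Box-rule on 1: fresh world w1, w0Rw1]
3. q and r, w1   [neg-implies-rule on 2]
4. not q, w1   [neg-implies-rule on 2]
5. q, w1   [and-rule on 3]
6. r, w1   [and-rule on 3]
Accessibility: w0Rw1
Branch closes: q and not q both at w1.
All branches of the tableau close; one closing branch shown above.

No, unsatisfiable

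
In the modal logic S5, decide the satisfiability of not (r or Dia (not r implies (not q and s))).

1. not (r or Dia (not r implies (not q and s))), 0
2. not r, 0
3. not Dia (not r implies (not q and s)), 0
4. not (not r implies (not q and s)), 0
5. not (not q and s), 0
6. not s, 0
Accessibility: 0R0

Satisfiable (open branch found)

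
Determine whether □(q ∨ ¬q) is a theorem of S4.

Tableau for the negation ¬□(q ∨ ¬q):
1. ¬□(q ∨ ¬q), u
2. ¬(q ∨ ¬q), v   [¬□-rule on 1: fresh world v, uRv]
3. ¬q, v   [¬∨-rule on 2]
4. q, v   [¬∨-rule on 2]
Accessibility: uRu, uRv, vRv
Branch closes: q and ¬q both at v.
All branches of the negation close; one closing branch shown above.

Yes, valid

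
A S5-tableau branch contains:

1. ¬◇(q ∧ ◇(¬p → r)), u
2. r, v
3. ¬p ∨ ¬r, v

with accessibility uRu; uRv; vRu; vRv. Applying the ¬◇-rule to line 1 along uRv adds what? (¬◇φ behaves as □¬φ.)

¬◇φ behaves as □¬φ: propagate the negated body to each accessible world.

¬(q ∧ ◇(¬p → r)), v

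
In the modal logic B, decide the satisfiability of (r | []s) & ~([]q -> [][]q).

Satisfiable (open branch found)

1. (r | []s) & ~([]q -> [][]q), u
2. r | []s, u
3. ~([]q -> [][]q), u
4. []q, u
5. ~[][]q, u
6. q, u
7. []s, u
8. s, u
9. ~[]q, v
10. q, v
11. s, v
12. ~q, w
Accessibility: uRu, uRv, vRu, vRv, vRw, wRv, wRw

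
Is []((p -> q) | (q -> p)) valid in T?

Valid in T

Tableau for the negation ~[]((p -> q) | (q -> p)):
1. ~[]((p -> q) | (q -> p)), 0
2. ~((p -> q) | (q -> p)), 1
3. ~(p -> q), 1
4. ~(q -> p), 1
5. p, 1
6. ~q, 1
7. q, 1
8. ~p, 1
Accessibility: 0R0, 0R1, 1R1
Branch closes: q and ~q both at 1.
All branches of the negation close; one closing branch shown above.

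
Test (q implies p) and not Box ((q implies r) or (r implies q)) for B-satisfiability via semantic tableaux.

1. (q implies p) and not Box ((q implies r) or (r implies q)), u
2. q implies p, u
3. not Box ((q implies r) or (r implies q)), u
4. p, u
5. not ((q implies r) or (r implies q)), v
6. not (q implies r), v
7. not (r implies q), v
8. q, v
9. not r, v
10. r, v
11. not q, v
Accessibility: uRu, uRv, vRu, vRv
Branch closes: r and not r both at v.
Every branch closes; the branch above is one of them.

Unsatisfiable (every branch closes)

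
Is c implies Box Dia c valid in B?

Valid in B

Tableau for the negation not (c implies Box Dia c):
1. not (c implies Box Dia c), 0
2. c, 0
3. not Box Dia c, 0
4. not Dia c, 1
5. not c, 0
Accessibility: 0R0, 0R1, 1R0, 1R1
Branch closes: c and not c both at 0.
Every branch of the negation's tableau closes; the branch above is one of them.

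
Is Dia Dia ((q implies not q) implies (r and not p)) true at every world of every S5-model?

No, not valid

Tableau for the negation not Dia Dia ((q implies not q) implies (r and not p)):
1. not Dia Dia ((q implies not q) implies (r and not p)), 0
2. not Dia ((q implies not q) implies (r and not p)), 0
3. not ((q implies not q) implies (r and not p)), 0
4. q implies not q, 0
5. not (r and not p), 0
6. not q, 0
7. p, 0
Accessibility: 0R0
The negation has an open branch (countermodel exists).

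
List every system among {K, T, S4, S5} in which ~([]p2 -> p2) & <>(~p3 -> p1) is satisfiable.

T-tableau for the formula:
1. ~([]p2 -> p2) & <>(~p3 -> p1), 0
2. ~([]p2 -> p2), 0
3. <>(~p3 -> p1), 0
4. []p2, 0
5. ~p2, 0
6. p2, 0
Accessibility: 0R0
Branch closes: p2 and ~p2 both at 0.
Every branch closes (one shown): unsatisfiable in T, hence also in S4, S5 (every S4/S5-frame is a T-frame).
K-tableau for the formula:
1. ~([]p2 -> p2) & <>(~p3 -> p1), 0
2. ~([]p2 -> p2), 0
3. <>(~p3 -> p1), 0
4. []p2, 0
5. ~p2, 0
6. ~p3 -> p1, 1
7. p2, 1
8. p1, 1
Accessibility: 0R1
Complete open branch: satisfiable in K.

K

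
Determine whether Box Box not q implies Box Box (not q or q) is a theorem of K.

Valid in K

Tableau for the negation not (Box Box not q implies Box Box (not q or q)):
1. not (Box Box not q implies Box Box (not q or q)), u
2. Box Box not q, u   [neg-implies-rule on 1]
3. not Box Box (not q or q), u   [neg-implies-rule on 1]
4. not Box (not q or q), v   [neg-Box-rule on 3: fresh world v, uRv]
5. Box not q, v   [Box-rule on 2 via uRv]
6. not (not q or q), w   [neg-Box-rule on 4: fresh world w, vRw]
7. q, w   [neg-or-rule on 6]
8. not q, w   [neg-or-rule on 6]
Accessibility: uRv, vRw
Branch closes: q and not q both at w.
Every branch of the negation's tableau closes; the branch above is one of them.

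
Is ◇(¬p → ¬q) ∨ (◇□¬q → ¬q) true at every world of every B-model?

Valid in B

Tableau for the negation ¬(◇(¬p → ¬q) ∨ (◇□¬q → ¬q)):
1. ¬(◇(¬p → ¬q) ∨ (◇□¬q → ¬q)), u
2. ¬◇(¬p → ¬q), u
3. ¬(◇□¬q → ¬q), u
4. ◇□¬q, u
5. q, u
6. ¬(¬p → ¬q), u
7. ¬p, u
8. □¬q, v
9. ¬(¬p → ¬q), v
10. ¬p, v
11. q, v
12. ¬q, u
Accessibility: uRu, uRv, vRu, vRv
Branch closes: q and ¬q both at u.
Every branch of the negation's tableau closes; the branch above is one of them.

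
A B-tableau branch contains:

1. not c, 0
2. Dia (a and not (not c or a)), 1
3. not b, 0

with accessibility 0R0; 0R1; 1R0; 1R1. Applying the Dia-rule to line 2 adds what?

a fresh world 2 with 1R2, and a and not (not c or a) at 2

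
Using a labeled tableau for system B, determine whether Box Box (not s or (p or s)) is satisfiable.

Yes, satisfiable

1. Box Box (not s or (p or s)), 0
2. Box (not s or (p or s)), 0
3. not s or (p or s), 0
4. p or s, 0
5. s, 0
Accessibility: 0R0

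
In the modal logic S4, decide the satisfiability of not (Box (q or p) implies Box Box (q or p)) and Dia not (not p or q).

1. not (Box (q or p) implies Box Box (q or p)) and Dia not (not p or q), w0
2. not (Box (q or p) implies Box Box (q or p)), w0
3. Dia not (not p or q), w0
4. Box (q or p), w0
5. not Box Box (q or p), w0
6. q or p, w0
7. p, w0
8. not (not p or q), w1
9. p, w1
10. not q, w1
11. q or p, w1
12. not Box (q or p), w2
13. q or p, w2
14. p, w2
15. not (q or p), w3
16. not q, w3
17. not p, w3
18. q or p, w3
19. p, w3
Accessibility: w0Rw0, w0Rw1, w0Rw2, w0Rw3, w1Rw1, w2Rw2, w2Rw3, w3Rw3
Branch closes: p and not p both at w3.
All branches of the tableau close; one closing branch shown above.

No, unsatisfiable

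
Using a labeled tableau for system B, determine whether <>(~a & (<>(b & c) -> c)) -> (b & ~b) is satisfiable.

1. <>(~a & (<>(b & c) -> c)) -> (b & ~b), u
2. ~<>(~a & (<>(b & c) -> c)), u
3. ~(~a & (<>(b & c) -> c)), u
4. ~(<>(b & c) -> c), u
5. <>(b & c), u
6. ~c, u
7. b & c, v
8. b, v
9. c, v
10. ~(~a & (<>(b & c) -> c)), v
11. a, v
Accessibility: uRu, uRv, vRu, vRv

Satisfiable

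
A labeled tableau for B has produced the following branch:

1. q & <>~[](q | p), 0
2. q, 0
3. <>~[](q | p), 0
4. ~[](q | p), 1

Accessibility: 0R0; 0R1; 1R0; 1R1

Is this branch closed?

No atom appears with both signs at the same world.

No, open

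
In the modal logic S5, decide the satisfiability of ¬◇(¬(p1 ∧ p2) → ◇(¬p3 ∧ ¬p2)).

Satisfiable (open branch found)

1. ¬◇(¬(p1 ∧ p2) → ◇(¬p3 ∧ ¬p2)), 0
2. ¬(¬(p1 ∧ p2) → ◇(¬p3 ∧ ¬p2)), 0   [¬◇-rule on 1 via 0R0]
3. ¬(p1 ∧ p2), 0   [¬→-rule on 2]
4. ¬◇(¬p3 ∧ ¬p2), 0   [¬→-rule on 2]
5. ¬(¬p3 ∧ ¬p2), 0   [¬◇-rule on 4 via 0R0]
6. ¬p2, 0   [¬∧-rule on 3 (branches; this branch)]
7. p3, 0   [¬∧-rule on 5 (branches; this branch)]
Accessibility: 0R0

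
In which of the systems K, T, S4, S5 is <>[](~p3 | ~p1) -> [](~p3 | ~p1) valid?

S5-tableau for the negation ~(<>[](~p3 | ~p1) -> [](~p3 | ~p1)):
1. ~(<>[](~p3 | ~p1) -> [](~p3 | ~p1)), 0
2. <>[](~p3 | ~p1), 0
3. ~[](~p3 | ~p1), 0
4. [](~p3 | ~p1), 1
5. ~p3 | ~p1, 0
6. ~p3 | ~p1, 1
7. ~p1, 0
8. ~p1, 1
9. ~(~p3 | ~p1), 2
10. p3, 2
11. p1, 2
12. ~p3 | ~p1, 2
13. ~p1, 2
Accessibility: 0R0, 0R1, 0R2, 1R0, 1R1, 1R2, 2R0, 2R1, 2R2
Branch closes: p1 and ~p1 both at 2.
Every branch closes (one shown): valid in S5.
S4-tableau for the negation ~(<>[](~p3 | ~p1) -> [](~p3 | ~p1)):
1. ~(<>[](~p3 | ~p1) -> [](~p3 | ~p1)), 0
2. <>[](~p3 | ~p1), 0
3. ~[](~p3 | ~p1), 0
4. [](~p3 | ~p1), 1
5. ~p3 | ~p1, 1
6. ~p1, 1
7. ~(~p3 | ~p1), 2
8. p3, 2
9. p1, 2
Accessibility: 0R0, 0R1, 0R2, 1R1, 2R2
Complete open branch: countermodel on an S4-frame, so not valid in S4, nor in K, T (the same frame is also a K-frame and a T-frame).

S5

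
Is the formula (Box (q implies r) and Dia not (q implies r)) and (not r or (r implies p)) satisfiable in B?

1. (Box (q implies r) and Dia not (q implies r)) and (not r or (r implies p)), w0
2. Box (q implies r) and Dia not (q implies r), w0   [and-rule on 1]
3. not r or (r implies p), w0   [and-rule on 1]
4. Box (q implies r), w0   [and-rule on 2]
5. Dia not (q implies r), w0   [and-rule on 2]
6. q implies r, w0   [Box-rule on 4 via w0Rw0]
7. r implies p, w0   [or-rule on 3 (branches; this branch)]
8. r, w0   [implies-rule on 6 (branches; this branch)]
9. p, w0   [implies-rule on 7 (branches; this branch)]
10. not (q implies r), w1   [Dia-rule on 5: fresh world w1, w0Rw1]
11. q, w1   [neg-implies-rule on 10]
12. not r, w1   [neg-implies-rule on 10]
13. q implies r, w1   [Box-rule on 4 via w0Rw1]
14. r, w1   [implies-rule on 13 (branches; this branch)]
Accessibility: w0Rw0, w0Rw1, w1Rw0, w1Rw1
Branch closes: r and not r both at w1.
(One branch shown.) All branches close.

No, unsatisfiable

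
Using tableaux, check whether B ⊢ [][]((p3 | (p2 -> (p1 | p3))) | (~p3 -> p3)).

Tableau for the negation ~[][]((p3 | (p2 -> (p1 | p3))) | (~p3 -> p3)):
1. ~[][]((p3 | (p2 -> (p1 | p3))) | (~p3 -> p3)), u
2. ~[]((p3 | (p2 -> (p1 | p3))) | (~p3 -> p3)), v
3. ~((p3 | (p2 -> (p1 | p3))) | (~p3 -> p3)), w
4. ~(p3 | (p2 -> (p1 | p3))), w
5. ~(~p3 -> p3), w
6. ~p3, w
7. ~(p2 -> (p1 | p3)), w
8. p2, w
9. ~(p1 | p3), w
10. ~p1, w
Accessibility: uRu, uRv, vRu, vRv, vRw, wRv, wRw
The negation has an open branch (countermodel exists).

Not valid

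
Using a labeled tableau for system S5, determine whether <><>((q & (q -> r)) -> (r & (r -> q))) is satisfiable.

1. <><>((q & (q -> r)) -> (r & (r -> q))), w0
2. <>((q & (q -> r)) -> (r & (r -> q))), w1   [<>-rule on 1: fresh world w1, w0Rw1]
3. (q & (q -> r)) -> (r & (r -> q)), w2   [<>-rule on 2: fresh world w2, w1Rw2]
4. r & (r -> q), w2   [->-rule on 3 (branches; this branch)]
5. r, w2   [&-rule on 4]
6. r -> q, w2   [&-rule on 4]
7. q, w2   [->-rule on 6 (branches; this branch)]
Accessibility: w0Rw0, w0Rw1, w0Rw2, w1Rw0, w1Rw1, w1Rw2, w2Rw0, w2Rw1, w2Rw2

Satisfiable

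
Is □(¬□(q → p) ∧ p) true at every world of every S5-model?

Tableau for the negation ¬□(¬□(q → p) ∧ p):
1. ¬□(¬□(q → p) ∧ p), u
2. ¬(¬□(q → p) ∧ p), v   [¬□-rule on 1: fresh world v, uRv]
3. ¬p, v   [¬∧-rule on 2 (branches; this branch)]
Accessibility: uRu, uRv, vRu, vRv
The negation has an open branch (countermodel exists).

Invalid (countermodel exists)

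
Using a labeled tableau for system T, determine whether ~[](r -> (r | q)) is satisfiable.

Unsatisfiable

1. ~[](r -> (r | q)), 0
2. ~(r -> (r | q)), 1   [~[]-rule on 1: fresh world 1, 0R1]
3. r, 1   [~->-rule on 2]
4. ~(r | q), 1   [~->-rule on 2]
5. ~r, 1   [~|-rule on 4]
6. ~q, 1   [~|-rule on 4]
Accessibility: 0R0, 0R1, 1R1
Branch closes: r and ~r both at 1.
(One branch shown.) All branches close.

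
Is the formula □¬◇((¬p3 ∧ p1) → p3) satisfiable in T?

Satisfiable

1. □¬◇((¬p3 ∧ p1) → p3), w0
2. ¬◇((¬p3 ∧ p1) → p3), w0   [□-rule on 1 via w0Rw0]
3. ¬((¬p3 ∧ p1) → p3), w0   [¬◇-rule on 2 via w0Rw0]
4. ¬p3 ∧ p1, w0   [¬→-rule on 3]
5. ¬p3, w0   [¬→-rule on 3]
6. p1, w0   [∧-rule on 4]
Accessibility: w0Rw0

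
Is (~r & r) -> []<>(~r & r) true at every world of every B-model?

Tableau for the negation ~((~r & r) -> []<>(~r & r)):
1. ~((~r & r) -> []<>(~r & r)), w0
2. ~r & r, w0
3. ~[]<>(~r & r), w0
4. ~r, w0
5. r, w0
Accessibility: w0Rw0
Branch closes: r and ~r both at w0.
All branches of the negation close; one closing branch shown above.

Valid in B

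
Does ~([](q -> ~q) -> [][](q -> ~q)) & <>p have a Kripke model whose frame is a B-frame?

Satisfiable (open branch found)

1. ~([](q -> ~q) -> [][](q -> ~q)) & <>p, 0
2. ~([](q -> ~q) -> [][](q -> ~q)), 0
3. <>p, 0
4. [](q -> ~q), 0
5. ~[][](q -> ~q), 0
6. q -> ~q, 0
7. ~q, 0
8. p, 1
9. q -> ~q, 1
10. ~q, 1
11. ~[](q -> ~q), 2
12. q -> ~q, 2
13. ~q, 2
14. ~(q -> ~q), 3
15. q, 3
Accessibility: 0R0, 0R1, 0R2, 1R0, 1R1, 2R0, 2R2, 2R3, 3R2, 3R3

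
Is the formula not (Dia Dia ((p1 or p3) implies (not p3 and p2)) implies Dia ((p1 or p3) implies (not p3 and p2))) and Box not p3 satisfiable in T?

1. not (Dia Dia ((p1 or p3) implies (not p3 and p2)) implies Dia ((p1 or p3) implies (not p3 and p2))) and Box not p3, 0
2. not (Dia Dia ((p1 or p3) implies (not p3 and p2)) implies Dia ((p1 or p3) implies (not p3 and p2))), 0   [and-rule on 1]
3. Box not p3, 0   [and-rule on 1]
4. Dia Dia ((p1 or p3) implies (not p3 and p2)), 0   [neg-implies-rule on 2]
5. not Dia ((p1 or p3) implies (not p3 and p2)), 0   [neg-implies-rule on 2]
6. not p3, 0   [Box-rule on 3 via 0R0]
7. not ((p1 or p3) implies (not p3 and p2)), 0   [neg-Dia-rule on 5 via 0R0]
8. p1 or p3, 0   [neg-implies-rule on 7]
9. not (not p3 and p2), 0   [neg-implies-rule on 7]
10. p1, 0   [or-rule on 8 (branches; this branch)]
11. not p2, 0   [neg-and-rule on 9 (branches; this branch)]
12. Dia ((p1 or p3) implies (not p3 and p2)), 1   [Dia-rule on 4: fresh world 1, 0R1]
13. not p3, 1   [Box-rule on 3 via 0R1]
14. not ((p1 or p3) implies (not p3 and p2)), 1   [neg-Dia-rule on 5 via 0R1]
15. p1 or p3, 1   [neg-implies-rule on 14]
16. not (not p3 and p2), 1   [neg-implies-rule on 14]
17. p1, 1   [or-rule on 15 (branches; this branch)]
18. not p2, 1   [neg-and-rule on 16 (branches; this branch)]
19. (p1 or p3) implies (not p3 and p2), 2   [Dia-rule on 12: fresh world 2, 1R2]
20. not p3 and p2, 2   [implies-rule on 19 (branches; this branch)]
21. not p3, 2   [and-rule on 20]
22. p2, 2   [and-rule on 20]
Accessibility: 0R0, 0R1, 1R1, 1R2, 2R2

Satisfiable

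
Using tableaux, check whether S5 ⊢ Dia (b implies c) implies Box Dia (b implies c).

Valid in S5

Tableau for the negation not (Dia (b implies c) implies Box Dia (b implies c)):
1. not (Dia (b implies c) implies Box Dia (b implies c)), w0
2. Dia (b implies c), w0
3. not Box Dia (b implies c), w0
4. b implies c, w1
5. c, w1
6. not Dia (b implies c), w2
7. not (b implies c), w0
8. b, w0
9. not c, w0
10. not (b implies c), w1
11. b, w1
12. not c, w1
Accessibility: w0Rw0, w0Rw1, w0Rw2, w1Rw0, w1Rw1, w1Rw2, w2Rw0, w2Rw1, w2Rw2
Branch closes: c and not c both at w1.
All branches of the negation close; one closing branch shown above.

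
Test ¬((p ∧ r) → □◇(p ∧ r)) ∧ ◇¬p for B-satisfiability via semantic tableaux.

No, unsatisfiable

1. ¬((p ∧ r) → □◇(p ∧ r)) ∧ ◇¬p, w0
2. ¬((p ∧ r) → □◇(p ∧ r)), w0   [∧-rule on 1]
3. ◇¬p, w0   [∧-rule on 1]
4. p ∧ r, w0   [¬→-rule on 2]
5. ¬□◇(p ∧ r), w0   [¬→-rule on 2]
6. p, w0   [∧-rule on 4]
7. r, w0   [∧-rule on 4]
8. ¬p, w1   [◇-rule on 3: fresh world w1, w0Rw1]
9. ¬◇(p ∧ r), w2   [¬□-rule on 5: fresh world w2, w0Rw2]
10. ¬(p ∧ r), w0   [¬◇-rule on 9 via w2Rw0]
11. ¬(p ∧ r), w2   [¬◇-rule on 9 via w2Rw2]
12. ¬r, w0   [¬∧-rule on 10 (branches; this branch)]
Accessibility: w0Rw0, w0Rw1, w0Rw2, w1Rw0, w1Rw1, w2Rw0, w2Rw2
Branch closes: r and ¬r both at w0.
All branches of the tableau close; one closing branch shown above.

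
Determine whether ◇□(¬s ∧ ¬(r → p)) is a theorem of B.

Tableau for the negation ¬◇□(¬s ∧ ¬(r → p)):
1. ¬◇□(¬s ∧ ¬(r → p)), 0
2. ¬□(¬s ∧ ¬(r → p)), 0
3. ¬(¬s ∧ ¬(r → p)), 1
4. ¬□(¬s ∧ ¬(r → p)), 1
5. r → p, 1
6. p, 1
7. ¬(¬s ∧ ¬(r → p)), 2
8. r → p, 2
9. p, 2
Accessibility: 0R0, 0R1, 1R0, 1R1, 1R2, 2R1, 2R2
The negation has an open branch (countermodel exists).

Not valid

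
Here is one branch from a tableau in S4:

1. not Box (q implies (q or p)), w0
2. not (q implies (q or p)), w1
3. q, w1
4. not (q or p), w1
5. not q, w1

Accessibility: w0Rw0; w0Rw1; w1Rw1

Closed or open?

Yes, closed

Both q and not q appear at w1.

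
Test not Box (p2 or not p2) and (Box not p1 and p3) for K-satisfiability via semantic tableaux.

Unsatisfiable (every branch closes)

1. not Box (p2 or not p2) and (Box not p1 and p3), w0
2. not Box (p2 or not p2), w0
3. Box not p1 and p3, w0
4. Box not p1, w0
5. p3, w0
6. not (p2 or not p2), w1
7. not p2, w1
8. p2, w1
Accessibility: w0Rw1
Branch closes: p2 and not p2 both at w1.
Every branch closes; the branch above is one of them.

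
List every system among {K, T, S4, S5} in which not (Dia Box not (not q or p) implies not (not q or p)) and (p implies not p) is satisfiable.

S5-tableau for the formula:
1. not (Dia Box not (not q or p) implies not (not q or p)) and (p implies not p), 0
2. not (Dia Box not (not q or p) implies not (not q or p)), 0
3. p implies not p, 0
4. Dia Box not (not q or p), 0
5. not q or p, 0
6. not p, 0
7. not q, 0
8. Box not (not q or p), 1
9. not (not q or p), 0
10. q, 0
Accessibility: 0R0, 0R1, 1R0, 1R1
Branch closes: q and not q both at 0.
Every branch closes (one shown): unsatisfiable in S5.
S4-tableau for the formula:
1. not (Dia Box not (not q or p) implies not (not q or p)) and (p implies not p), 0
2. not (Dia Box not (not q or p) implies not (not q or p)), 0
3. p implies not p, 0
4. Dia Box not (not q or p), 0
5. not q or p, 0
6. not p, 0
7. not q, 0
8. Box not (not q or p), 1
9. not (not q or p), 1
10. q, 1
11. not p, 1
Accessibility: 0R0, 0R1, 1R1
Complete open branch: satisfiable in S4, hence also in K, T (this S4-model is also a K-model and a T-model).

K, T, S4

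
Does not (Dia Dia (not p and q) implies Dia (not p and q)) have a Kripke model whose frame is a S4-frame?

No, unsatisfiable

1. not (Dia Dia (not p and q) implies Dia (not p and q)), u
2. Dia Dia (not p and q), u
3. not Dia (not p and q), u
4. not (not p and q), u
5. not q, u
6. Dia (not p and q), v
7. not (not p and q), v
8. not q, v
9. not p and q, w
10. not p, w
11. q, w
12. not (not p and q), w
13. not q, w
Accessibility: uRu, uRv, uRw, vRv, vRw, wRw
Branch closes: q and not q both at w.
(One branch shown.) All branches close.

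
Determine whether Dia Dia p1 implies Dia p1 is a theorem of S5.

Tableau for the negation not (Dia Dia p1 implies Dia p1):
1. not (Dia Dia p1 implies Dia p1), u
2. Dia Dia p1, u
3. not Dia p1, u
4. not p1, u
5. Dia p1, v
6. not p1, v
7. p1, w
8. not p1, w
Accessibility: uRu, uRv, uRw, vRu, vRv, vRw, wRu, wRv, wRw
Branch closes: p1 and not p1 both at w.
Every branch of the negation's tableau closes; the branch above is one of them.

Valid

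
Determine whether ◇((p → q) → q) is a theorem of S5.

Not valid

Tableau for the negation ¬◇((p → q) → q):
1. ¬◇((p → q) → q), 0
2. ¬((p → q) → q), 0
3. p → q, 0
4. ¬q, 0
5. ¬p, 0
Accessibility: 0R0
The negation has an open branch (countermodel exists).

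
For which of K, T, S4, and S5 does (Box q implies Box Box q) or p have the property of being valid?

S4, S5

T-tableau for the negation not ((Box q implies Box Box q) or p):
1. not ((Box q implies Box Box q) or p), u
2. not (Box q implies Box Box q), u   [neg-or-rule on 1]
3. not p, u   [neg-or-rule on 1]
4. Box q, u   [neg-implies-rule on 2]
5. not Box Box q, u   [neg-implies-rule on 2]
6. q, u   [Box-rule on 4 via uRu]
7. not Box q, v   [neg-Box-rule on 5: fresh world v, uRv]
8. q, v   [Box-rule on 4 via uRv]
9. not q, w   [neg-Box-rule on 7: fresh world w, vRw]
Accessibility: uRu, uRv, vRv, vRw, wRw
Complete open branch: countermodel on a T-frame, so not valid in T, nor in K (the same frame is also a K-frame).
S4-tableau for the negation not ((Box q implies Box Box q) or p):
1. not ((Box q implies Box Box q) or p), u
2. not (Box q implies Box Box q), u   [neg-or-rule on 1]
3. not p, u   [neg-or-rule on 1]
4. Box q, u   [neg-implies-rule on 2]
5. not Box Box q, u   [neg-implies-rule on 2]
6. q, u   [Box-rule on 4 via uRu]
7. not Box q, v   [neg-Box-rule on 5: fresh world v, uRv]
8. q, v   [Box-rule on 4 via uRv]
9. not q, w   [neg-Box-rule on 7: fresh world w, vRw]
10. q, w   [Box-rule on 4 via uRw]
Accessibility: uRu, uRv, uRw, vRv, vRw, wRw
Branch closes: q and not q both at w.
Every branch closes (one shown): valid in S4, hence also in S5 (every theorem of S4 is a theorem of S5).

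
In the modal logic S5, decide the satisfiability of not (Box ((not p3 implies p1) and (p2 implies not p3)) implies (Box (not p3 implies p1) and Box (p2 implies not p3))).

No, unsatisfiable

1. not (Box ((not p3 implies p1) and (p2 implies not p3)) implies (Box (not p3 implies p1) and Box (p2 implies not p3))), 0
2. Box ((not p3 implies p1) and (p2 implies not p3)), 0   [neg-implies-rule on 1]
3. not (Box (not p3 implies p1) and Box (p2 implies not p3)), 0   [neg-implies-rule on 1]
4. (not p3 implies p1) and (p2 implies not p3), 0   [Box-rule on 2 via 0R0]
5. not p3 implies p1, 0   [and-rule on 4]
6. p2 implies not p3, 0   [and-rule on 4]
7. not Box (p2 implies not p3), 0   [neg-and-rule on 3 (branches; this branch)]
8. p1, 0   [implies-rule on 5 (branches; this branch)]
9. not p3, 0   [implies-rule on 6 (branches; this branch)]
10. not (p2 implies not p3), 1   [neg-Box-rule on 7: fresh world 1, 0R1]
11. p2, 1   [neg-implies-rule on 10]
12. p3, 1   [neg-implies-rule on 10]
13. (not p3 implies p1) and (p2 implies not p3), 1   [Box-rule on 2 via 0R1]
14. not p3 implies p1, 1   [and-rule on 13]
15. p2 implies not p3, 1   [and-rule on 13]
16. p1, 1   [implies-rule on 14 (branches; this branch)]
17. not p3, 1   [implies-rule on 15 (branches; this branch)]
Accessibility: 0R0, 0R1, 1R0, 1R1
Branch closes: p3 and not p3 both at 1.
(One branch shown.) All branches close.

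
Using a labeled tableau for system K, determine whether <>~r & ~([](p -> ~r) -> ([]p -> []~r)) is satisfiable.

1. <>~r & ~([](p -> ~r) -> ([]p -> []~r)), 0
2. <>~r, 0
3. ~([](p -> ~r) -> ([]p -> []~r)), 0
4. [](p -> ~r), 0
5. ~([]p -> []~r), 0
6. []p, 0
7. ~[]~r, 0
8. ~r, 1
9. p -> ~r, 1
10. p, 1
11. r, 2
12. p -> ~r, 2
13. p, 2
14. ~r, 2
Accessibility: 0R1, 0R2
Branch closes: r and ~r both at 2.
All branches of the tableau close; one closing branch shown above.

Unsatisfiable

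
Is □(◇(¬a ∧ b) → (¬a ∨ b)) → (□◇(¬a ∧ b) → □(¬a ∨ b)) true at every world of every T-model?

Tableau for the negation ¬(□(◇(¬a ∧ b) → (¬a ∨ b)) → (□◇(¬a ∧ b) → □(¬a ∨ b))):
1. ¬(□(◇(¬a ∧ b) → (¬a ∨ b)) → (□◇(¬a ∧ b) → □(¬a ∨ b))), u
2. □(◇(¬a ∧ b) → (¬a ∨ b)), u
3. ¬(□◇(¬a ∧ b) → □(¬a ∨ b)), u
4. □◇(¬a ∧ b), u
5. ¬□(¬a ∨ b), u
6. ◇(¬a ∧ b) → (¬a ∨ b), u
7. ◇(¬a ∧ b), u
8. ¬a ∨ b, u
9. b, u
10. ¬(¬a ∨ b), v
11. a, v
12. ¬b, v
13. ◇(¬a ∧ b) → (¬a ∨ b), v
14. ◇(¬a ∧ b), v
15. ¬◇(¬a ∧ b), v
16. ¬(¬a ∧ b), v
17. ¬a ∧ b, w
18. ¬a, w
19. b, w
20. ◇(¬a ∧ b) → (¬a ∨ b), w
21. ◇(¬a ∧ b), w
22. ¬a ∨ b, w
23. ¬a ∧ b, x
24. ¬a, x
25. b, x
26. ¬(¬a ∧ b), x
27. ¬b, x
Accessibility: uRu, uRv, uRw, vRv, vRx, wRw, xRx
Branch closes: b and ¬b both at x.
All branches of the negation close; one closing branch shown above.

Valid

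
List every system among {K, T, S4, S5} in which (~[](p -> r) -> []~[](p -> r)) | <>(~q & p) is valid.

S5

S4-tableau for the negation ~((~[](p -> r) -> []~[](p -> r)) | <>(~q & p)):
1. ~((~[](p -> r) -> []~[](p -> r)) | <>(~q & p)), w0
2. ~(~[](p -> r) -> []~[](p -> r)), w0
3. ~<>(~q & p), w0
4. ~[](p -> r), w0
5. ~[]~[](p -> r), w0
6. ~(~q & p), w0
7. ~p, w0
8. ~(p -> r), w1
9. p, w1
10. ~r, w1
11. ~(~q & p), w1
12. q, w1
13. [](p -> r), w2
14. ~(~q & p), w2
15. p -> r, w2
16. ~p, w2
17. r, w2
Accessibility: w0Rw0, w0Rw1, w0Rw2, w1Rw1, w2Rw2
Complete open branch: countermodel on an S4-frame, so not valid in S4, nor in K, T (the same frame is also a K-frame and a T-frame).
S5-tableau for the negation ~((~[](p -> r) -> []~[](p -> r)) | <>(~q & p)):
1. ~((~[](p -> r) -> []~[](p -> r)) | <>(~q & p)), w0
2. ~(~[](p -> r) -> []~[](p -> r)), w0
3. ~<>(~q & p), w0
4. ~[](p -> r), w0
5. ~[]~[](p -> r), w0
6. ~(~q & p), w0
7. ~p, w0
8. ~(p -> r), w1
9. p, w1
10. ~r, w1
11. ~(~q & p), w1
12. q, w1
13. [](p -> r), w2
14. ~(~q & p), w2
15. p -> r, w0
16. p -> r, w1
17. p -> r, w2
18. ~p, w2
19. r, w0
20. r, w1
Accessibility: w0Rw0, w0Rw1, w0Rw2, w1Rw0, w1Rw1, w1Rw2, w2Rw0, w2Rw1, w2Rw2
Branch closes: r and ~r both at w1.
Every branch closes (one shown): valid in S5.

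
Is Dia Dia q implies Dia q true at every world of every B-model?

Not valid

Tableau for the negation not (Dia Dia q implies Dia q):
1. not (Dia Dia q implies Dia q), w0
2. Dia Dia q, w0   [neg-implies-rule on 1]
3. not Dia q, w0   [neg-implies-rule on 1]
4. not q, w0   [neg-Dia-rule on 3 via w0Rw0]
5. Dia q, w1   [Dia-rule on 2: fresh world w1, w0Rw1]
6. not q, w1   [neg-Dia-rule on 3 via w0Rw1]
7. q, w2   [Dia-rule on 5: fresh world w2, w1Rw2]
Accessibility: w0Rw0, w0Rw1, w1Rw0, w1Rw1, w1Rw2, w2Rw1, w2Rw2
The negation has an open branch (countermodel exists).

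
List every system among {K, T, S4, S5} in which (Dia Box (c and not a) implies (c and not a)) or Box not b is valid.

S5

S5-tableau for the negation not ((Dia Box (c and not a) implies (c and not a)) or Box not b):
1. not ((Dia Box (c and not a) implies (c and not a)) or Box not b), 0
2. not (Dia Box (c and not a) implies (c and not a)), 0
3. not Box not b, 0
4. Dia Box (c and not a), 0
5. not (c and not a), 0
6. a, 0
7. b, 1
8. Box (c and not a), 2
9. c and not a, 0
10. c, 0
11. not a, 0
Accessibility: 0R0, 0R1, 0R2, 1R0, 1R1, 1R2, 2R0, 2R1, 2R2
Branch closes: a and not a both at 0.
Every branch closes (one shown): valid in S5.
S4-tableau for the negation not ((Dia Box (c and not a) implies (c and not a)) or Box not b):
1. not ((Dia Box (c and not a) implies (c and not a)) or Box not b), 0
2. not (Dia Box (c and not a) implies (c and not a)), 0
3. not Box not b, 0
4. Dia Box (c and not a), 0
5. not (c and not a), 0
6. a, 0
7. b, 1
8. Box (c and not a), 2
9. c and not a, 2
10. c, 2
11. not a, 2
Accessibility: 0R0, 0R1, 0R2, 1R1, 2R2
Complete open branch: countermodel on an S4-frame, so not valid in S4, nor in K, T (the same frame is also a K-frame and a T-frame).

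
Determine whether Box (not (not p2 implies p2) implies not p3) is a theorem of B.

Tableau for the negation not Box (not (not p2 implies p2) implies not p3):
1. not Box (not (not p2 implies p2) implies not p3), 0
2. not (not (not p2 implies p2) implies not p3), 1
3. not (not p2 implies p2), 1
4. p3, 1
5. not p2, 1
Accessibility: 0R0, 0R1, 1R0, 1R1
The negation has an open branch (countermodel exists).

No, not valid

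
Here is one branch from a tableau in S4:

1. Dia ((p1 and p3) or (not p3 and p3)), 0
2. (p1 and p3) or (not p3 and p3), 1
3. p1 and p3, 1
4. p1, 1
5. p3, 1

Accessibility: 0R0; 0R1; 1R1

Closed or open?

Open

No world carries both an atom and its negation.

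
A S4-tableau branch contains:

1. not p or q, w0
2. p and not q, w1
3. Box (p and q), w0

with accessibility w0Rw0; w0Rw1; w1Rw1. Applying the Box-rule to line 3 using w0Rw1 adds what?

p and q, w1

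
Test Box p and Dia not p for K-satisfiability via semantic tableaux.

No, unsatisfiable

1. Box p and Dia not p, 0
2. Box p, 0   [and-rule on 1]
3. Dia not p, 0   [and-rule on 1]
4. not p, 1   [Dia-rule on 3: fresh world 1, 0R1]
5. p, 1   [Box-rule on 2 via 0R1]
Accessibility: 0R1
Branch closes: p and not p both at 1.
(One branch shown.) All branches close.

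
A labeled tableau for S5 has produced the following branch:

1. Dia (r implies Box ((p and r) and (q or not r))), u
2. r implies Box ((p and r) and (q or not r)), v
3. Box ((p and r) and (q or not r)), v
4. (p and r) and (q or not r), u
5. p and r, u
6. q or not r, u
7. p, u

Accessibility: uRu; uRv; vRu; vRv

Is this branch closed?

Open

There is no literal clash: for every atom and world, at most one sign appears.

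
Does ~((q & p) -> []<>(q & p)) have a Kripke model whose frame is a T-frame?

1. ~((q & p) -> []<>(q & p)), u
2. q & p, u
3. ~[]<>(q & p), u
4. q, u
5. p, u
6. ~<>(q & p), v
7. ~(q & p), v
8. ~p, v
Accessibility: uRu, uRv, vRv

Yes, satisfiable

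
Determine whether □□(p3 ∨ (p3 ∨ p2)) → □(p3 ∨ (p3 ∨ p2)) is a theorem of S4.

Tableau for the negation ¬(□□(p3 ∨ (p3 ∨ p2)) → □(p3 ∨ (p3 ∨ p2))):
1. ¬(□□(p3 ∨ (p3 ∨ p2)) → □(p3 ∨ (p3 ∨ p2))), w0
2. □□(p3 ∨ (p3 ∨ p2)), w0   [¬→-rule on 1]
3. ¬□(p3 ∨ (p3 ∨ p2)), w0   [¬→-rule on 1]
4. □(p3 ∨ (p3 ∨ p2)), w0   [□-rule on 2 via w0Rw0]
5. p3 ∨ (p3 ∨ p2), w0   [□-rule on 4 via w0Rw0]
6. p3 ∨ p2, w0   [∨-rule on 5 (branches; this branch)]
7. p2, w0   [∨-rule on 6 (branches; this branch)]
8. ¬(p3 ∨ (p3 ∨ p2)), w1   [¬□-rule on 3: fresh world w1, w0Rw1]
9. ¬p3, w1   [¬∨-rule on 8]
10. ¬(p3 ∨ p2), w1   [¬∨-rule on 8]
11. ¬p2, w1   [¬∨-rule on 10]
12. □(p3 ∨ (p3 ∨ p2)), w1   [□-rule on 2 via w0Rw1]
13. p3 ∨ (p3 ∨ p2), w1   [□-rule on 4 via w0Rw1]
14. p3 ∨ p2, w1   [∨-rule on 13 (branches; this branch)]
15. p2, w1   [∨-rule on 14 (branches; this branch)]
Accessibility: w0Rw0, w0Rw1, w1Rw1
Branch closes: p2 and ¬p2 both at w1.
Every branch of the negation's tableau closes; the branch above is one of them.

Valid in S4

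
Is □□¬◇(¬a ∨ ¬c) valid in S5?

Not valid

Tableau for the negation ¬□□¬◇(¬a ∨ ¬c):
1. ¬□□¬◇(¬a ∨ ¬c), w0
2. ¬□¬◇(¬a ∨ ¬c), w1
3. ◇(¬a ∨ ¬c), w2
4. ¬a ∨ ¬c, w3
5. ¬c, w3
Accessibility: w0Rw0, w0Rw1, w0Rw2, w0Rw3, w1Rw0, w1Rw1, w1Rw2, w1Rw3, w2Rw0, w2Rw1, w2Rw2, w2Rw3, w3Rw0, w3Rw1, w3Rw2, w3Rw3
The negation has an open branch (countermodel exists).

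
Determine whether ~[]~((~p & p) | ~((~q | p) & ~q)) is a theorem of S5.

Not valid

Tableau for the negation []~((~p & p) | ~((~q | p) & ~q)):
1. []~((~p & p) | ~((~q | p) & ~q)), u
2. ~((~p & p) | ~((~q | p) & ~q)), u   [[]-rule on 1 via uRu]
3. ~(~p & p), u   [~|-rule on 2]
4. (~q | p) & ~q, u   [~|-rule on 2]
5. ~q | p, u   [&-rule on 4]
6. ~q, u   [&-rule on 4]
7. ~p, u   [~&-rule on 3 (branches; this branch)]
Accessibility: uRu
The negation has an open branch (countermodel exists).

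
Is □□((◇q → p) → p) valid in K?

Tableau for the negation ¬□□((◇q → p) → p):
1. ¬□□((◇q → p) → p), w0
2. ¬□((◇q → p) → p), w1
3. ¬((◇q → p) → p), w2
4. ◇q → p, w2
5. ¬p, w2
6. ¬◇q, w2
Accessibility: w0Rw1, w1Rw2
The negation has an open branch (countermodel exists).

No, not valid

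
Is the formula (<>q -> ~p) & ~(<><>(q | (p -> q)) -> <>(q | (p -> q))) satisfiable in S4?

1. (<>q -> ~p) & ~(<><>(q | (p -> q)) -> <>(q | (p -> q))), u
2. <>q -> ~p, u   [&-rule on 1]
3. ~(<><>(q | (p -> q)) -> <>(q | (p -> q))), u   [&-rule on 1]
4. <><>(q | (p -> q)), u   [~->-rule on 3]
5. ~<>(q | (p -> q)), u   [~->-rule on 3]
6. ~(q | (p -> q)), u   [~<>-rule on 5 via uRu]
7. ~q, u   [~|-rule on 6]
8. ~(p -> q), u   [~|-rule on 6]
9. p, u   [~->-rule on 8]
10. ~<>q, u   [->-rule on 2 (branches; this branch)]
11. <>(q | (p -> q)), v   [<>-rule on 4: fresh world v, uRv]
12. ~(q | (p -> q)), v   [~<>-rule on 5 via uRv]
13. ~q, v   [~|-rule on 12]
14. ~(p -> q), v   [~|-rule on 12]
15. p, v   [~->-rule on 14]
16. q | (p -> q), w   [<>-rule on 11: fresh world w, vRw]
17. ~(q | (p -> q)), w   [~<>-rule on 5 via uRw]
18. ~q, w   [~|-rule on 17]
19. ~(p -> q), w   [~|-rule on 17]
20. p, w   [~->-rule on 19]
21. p -> q, w   [|-rule on 16 (branches; this branch)]
22. q, w   [->-rule on 21 (branches; this branch)]
Accessibility: uRu, uRv, uRw, vRv, vRw, wRw
Branch closes: q and ~q both at w.
(One branch shown.) All branches close.

Unsatisfiable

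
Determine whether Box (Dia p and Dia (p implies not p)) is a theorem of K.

Tableau for the negation not Box (Dia p and Dia (p implies not p)):
1. not Box (Dia p and Dia (p implies not p)), w0
2. not (Dia p and Dia (p implies not p)), w1
3. not Dia (p implies not p), w1
Accessibility: w0Rw1
The negation has an open branch (countermodel exists).

Invalid (countermodel exists)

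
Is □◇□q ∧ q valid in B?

Invalid (countermodel exists)

Tableau for the negation ¬(□◇□q ∧ q):
1. ¬(□◇□q ∧ q), w0
2. ¬q, w0
Accessibility: w0Rw0
The negation has an open branch (countermodel exists).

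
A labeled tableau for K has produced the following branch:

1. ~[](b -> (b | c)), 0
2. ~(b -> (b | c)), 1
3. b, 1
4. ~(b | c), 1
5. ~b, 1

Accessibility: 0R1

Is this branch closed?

Both b and ~b appear at 1.

Yes, closed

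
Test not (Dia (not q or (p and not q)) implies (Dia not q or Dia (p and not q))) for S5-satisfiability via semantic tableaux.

1. not (Dia (not q or (p and not q)) implies (Dia not q or Dia (p and not q))), u
2. Dia (not q or (p and not q)), u
3. not (Dia not q or Dia (p and not q)), u
4. not Dia not q, u
5. not Dia (p and not q), u
6. q, u
7. not (p and not q), u
8. not q or (p and not q), v
9. q, v
10. not (p and not q), v
11. p and not q, v
12. p, v
13. not q, v
Accessibility: uRu, uRv, vRu, vRv
Branch closes: q and not q both at v.
(One branch shown.) All branches close.

Unsatisfiable (every branch closes)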